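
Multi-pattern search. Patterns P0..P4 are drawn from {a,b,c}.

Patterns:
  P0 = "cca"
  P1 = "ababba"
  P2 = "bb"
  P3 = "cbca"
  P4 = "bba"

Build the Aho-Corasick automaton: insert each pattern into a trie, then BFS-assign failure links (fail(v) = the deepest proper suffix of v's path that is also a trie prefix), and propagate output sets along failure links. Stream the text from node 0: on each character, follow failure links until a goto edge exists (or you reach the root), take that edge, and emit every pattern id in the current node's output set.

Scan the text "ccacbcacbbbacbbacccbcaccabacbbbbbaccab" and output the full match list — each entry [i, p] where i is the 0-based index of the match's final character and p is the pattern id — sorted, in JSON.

Construct AC machine:
Trie (insert patterns):
  n0 'ε': a→4 b→10 c→1
  n1 'c': b→12 c→2
  n2 'cc': a→3
  n3 'cca': ·  ←P0
  n4 'a': b→5
  n5 'ab': a→6
  n6 'aba': b→7
  n7 'abab': b→8
  n8 'ababb': a→9
  n9 'ababba': ·  ←P1
  n10 'b': b→11
  n11 'bb': a→15  ←P2
  n12 'cb': c→13
  n13 'cbc': a→14
  n14 'cbca': ·  ←P3
  n15 'bba': ·  ←P4

Failure links (BFS by depth):
  fail(1) 'c': from fail(0)=0 chase 'c': 0 ⇒ 0;  out=∅∪out(0)=∅
  fail(4) 'a': from fail(0)=0 chase 'a': 0 ⇒ 0;  out=∅∪out(0)=∅
  fail(10) 'b': from fail(0)=0 chase 'b': 0 ⇒ 0;  out=∅∪out(0)=∅
  fail(2) 'cc': from fail(1)=0 chase 'c': 0 ⇒ 1;  out=∅∪out(1)=∅
  fail(5) 'ab': from fail(4)=0 chase 'b': 0 ⇒ 10;  out=∅∪out(10)=∅
  fail(11) 'bb': from fail(10)=0 chase 'b': 0 ⇒ 10;  out={2}∪out(10)={2}
  fail(12) 'cb': from fail(1)=0 chase 'b': 0 ⇒ 10;  out=∅∪out(10)=∅
  fail(3) 'cca': from fail(2)=1 chase 'a': 1→0 ⇒ 4;  out={0}∪out(4)={0}
  fail(6) 'aba': from fail(5)=10 chase 'a': 10→0 ⇒ 4;  out=∅∪out(4)=∅
  fail(13) 'cbc': from fail(12)=10 chase 'c': 10→0 ⇒ 1;  out=∅∪out(1)=∅
  fail(15) 'bba': from fail(11)=10 chase 'a': 10→0 ⇒ 4;  out={4}∪out(4)={4}
  fail(7) 'abab': from fail(6)=4 chase 'b': 4 ⇒ 5;  out=∅∪out(5)=∅
  fail(14) 'cbca': from fail(13)=1 chase 'a': 1→0 ⇒ 4;  out={3}∪out(4)={3}
  fail(8) 'ababb': from fail(7)=5 chase 'b': 5→10 ⇒ 11;  out=∅∪out(11)={2}
  fail(9) 'ababba': from fail(8)=11 chase 'a': 11 ⇒ 15;  out={1}∪out(15)={1,4}

Text stream:
pos 0 'c': at 1
pos 1 'c': at 2
pos 2 'a': at 3  ** P0@[0:2]
pos 3 'c': at 1 (via fail)
pos 4 'b': at 12
pos 5 'c': at 13
pos 6 'a': at 14  ** P3@[3:6]
pos 7 'c': at 1 (via fail)
pos 8 'b': at 12
pos 9 'b': at 11 (via fail)  ** P2@[8:9]
pos 10 'b': at 11 (via fail)  ** P2@[9:10]
pos 11 'a': at 15  ** P4@[9:11]
pos 12 'c': at 1 (via fail)
pos 13 'b': at 12
pos 14 'b': at 11 (via fail)  ** P2@[13:14]
pos 15 'a': at 15  ** P4@[13:15]
pos 16 'c': at 1 (via fail)
pos 17 'c': at 2
pos 18 'c': at 2 (via fail)
pos 19 'b': at 12 (via fail)
pos 20 'c': at 13
pos 21 'a': at 14  ** P3@[18:21]
pos 22 'c': at 1 (via fail)
pos 23 'c': at 2
pos 24 'a': at 3  ** P0@[22:24]
pos 25 'b': at 5 (via fail)
pos 26 'a': at 6
pos 27 'c': at 1 (via fail)
pos 28 'b': at 12
pos 29 'b': at 11 (via fail)  ** P2@[28:29]
pos 30 'b': at 11 (via fail)  ** P2@[29:30]
pos 31 'b': at 11 (via fail)  ** P2@[30:31]
pos 32 'b': at 11 (via fail)  ** P2@[31:32]
pos 33 'a': at 15  ** P4@[31:33]
pos 34 'c': at 1 (via fail)
pos 35 'c': at 2
pos 36 'a': at 3  ** P0@[34:36]
pos 37 'b': at 5 (via fail)

Matches: [[2,0],[6,3],[9,2],[10,2],[11,4],[14,2],[15,4],[21,3],[24,0],[29,2],[30,2],[31,2],[32,2],[33,4],[36,0]]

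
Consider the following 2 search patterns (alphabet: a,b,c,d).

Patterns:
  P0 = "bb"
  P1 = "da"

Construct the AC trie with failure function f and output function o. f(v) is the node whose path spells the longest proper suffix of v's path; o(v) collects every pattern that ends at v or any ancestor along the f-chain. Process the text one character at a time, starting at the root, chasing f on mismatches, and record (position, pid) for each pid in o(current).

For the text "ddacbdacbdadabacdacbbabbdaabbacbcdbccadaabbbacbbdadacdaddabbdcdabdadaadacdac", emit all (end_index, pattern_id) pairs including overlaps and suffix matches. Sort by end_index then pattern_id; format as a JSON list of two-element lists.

Build automaton:
Trie nodes:
  0='ε' goto b→1 d→3
  1='b' goto b→2
  2='bb' goto ·  [P0 ends]
  3='d' goto a→4
  4='da' goto ·  [P1 ends]

BFS fail/out derivation:
  n1('b'): parent n0 fail=0; on 'b' 0 → fail=0;  out ∅∪∅=∅
  n3('d'): parent n0 fail=0; on 'd' 0 → fail=0;  out ∅∪∅=∅
  n2('bb'): parent n1 fail=0; on 'b' 0 → fail=1;  out {0}∪∅={0}
  n4('da'): parent n3 fail=0; on 'a' 0 → fail=0;  out {1}∪∅={1}

Scan:
i=0 'd': node 0→3
i=1 'd': node 3→3 (via fail)
i=2 'a': node 3→4  ** P1@[1:2]
i=3 'c': node 4→0 (via fail)
i=4 'b': node 0→1
i=5 'd': node 1→3 (via fail)
i=6 'a': node 3→4  ** P1@[5:6]
i=7 'c': node 4→0 (via fail)
i=8 'b': node 0→1
i=9 'd': node 1→3 (via fail)
i=10 'a': node 3→4  ** P1@[9:10]
i=11 'd': node 4→3 (via fail)
i=12 'a': node 3→4  ** P1@[11:12]
i=13 'b': node 4→1 (via fail)
i=14 'a': node 1→0 (via fail)
i=15 'c': node 0→0
i=16 'd': node 0→3
i=17 'a': node 3→4  ** P1@[16:17]
i=18 'c': node 4→0 (via fail)
i=19 'b': node 0→1
i=20 'b': node 1→2  ** P0@[19:20]
i=21 'a': node 2→0 (via fail)
i=22 'b': node 0→1
i=23 'b': node 1→2  ** P0@[22:23]
i=24 'd': node 2→3 (via fail)
i=25 'a': node 3→4  ** P1@[24:25]
i=26 'a': node 4→0 (via fail)
i=27 'b': node 0→1
i=28 'b': node 1→2  ** P0@[27:28]
i=29 'a': node 2→0 (via fail)
i=30 'c': node 0→0
i=31 'b': node 0→1
i=32 'c': node 1→0 (via fail)
i=33 'd': node 0→3
i=34 'b': node 3→1 (via fail)
i=35 'c': node 1→0 (via fail)
i=36 'c': node 0→0
i=37 'a': node 0→0
i=38 'd': node 0→3
i=39 'a': node 3→4  ** P1@[38:39]
i=40 'a': node 4→0 (via fail)
i=41 'b': node 0→1
i=42 'b': node 1→2  ** P0@[41:42]
i=43 'b': node 2→2 (via fail)  ** P0@[42:43]
i=44 'a': node 2→0 (via fail)
i=45 'c': node 0→0
i=46 'b': node 0→1
i=47 'b': node 1→2  ** P0@[46:47]
i=48 'd': node 2→3 (via fail)
i=49 'a': node 3→4  ** P1@[48:49]
i=50 'd': node 4→3 (via fail)
i=51 'a': node 3→4  ** P1@[50:51]
i=52 'c': node 4→0 (via fail)
i=53 'd': node 0→3
i=54 'a': node 3→4  ** P1@[53:54]
i=55 'd': node 4→3 (via fail)
i=56 'd': node 3→3 (via fail)
i=57 'a': node 3→4  ** P1@[56:57]
i=58 'b': node 4→1 (via fail)
i=59 'b': node 1→2  ** P0@[58:59]
i=60 'd': node 2→3 (via fail)
i=61 'c': node 3→0 (via fail)
i=62 'd': node 0→3
i=63 'a': node 3→4  ** P1@[62:63]
i=64 'b': node 4→1 (via fail)
i=65 'd': node 1→3 (via fail)
i=66 'a': node 3→4  ** P1@[65:66]
i=67 'd': node 4→3 (via fail)
i=68 'a': node 3→4  ** P1@[67:68]
i=69 'a': node 4→0 (via fail)
i=70 'd': node 0→3
i=71 'a': node 3→4  ** P1@[70:71]
i=72 'c': node 4→0 (via fail)
i=73 'd': node 0→3
i=74 'a': node 3→4  ** P1@[73:74]
i=75 'c': node 4→0 (via fail)

Matches: [[2,1],[6,1],[10,1],[12,1],[17,1],[20,0],[23,0],[25,1],[28,0],[39,1],[42,0],[43,0],[47,0],[49,1],[51,1],[54,1],[57,1],[59,0],[63,1],[66,1],[68,1],[71,1],[74,1]]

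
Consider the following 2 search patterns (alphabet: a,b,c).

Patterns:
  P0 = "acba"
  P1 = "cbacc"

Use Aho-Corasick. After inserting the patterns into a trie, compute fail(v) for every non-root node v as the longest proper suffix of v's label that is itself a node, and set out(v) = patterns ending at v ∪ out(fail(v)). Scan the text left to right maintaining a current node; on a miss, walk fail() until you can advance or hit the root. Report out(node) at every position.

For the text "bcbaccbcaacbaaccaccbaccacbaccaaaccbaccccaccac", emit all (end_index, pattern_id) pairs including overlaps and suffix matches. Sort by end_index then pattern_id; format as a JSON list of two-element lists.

Build:
Trie nodes:
  n0 'ε': a→1 c→5
  n1 'a': c→2
  n2 'ac': b→3
  n3 'acb': a→4
  n4 'acba': ·  [P0 ends]
  n5 'c': b→6
  n6 'cb': a→7
  n7 'cba': c→8
  n8 'cbac': c→9
  n9 'cbacc': ·  [P1 ends]

BFS fail/out derivation:
  n1('a'): parent n0 fail=0; on 'a' 0 → fail=0;  out ∅∪∅=∅
  n5('c'): parent n0 fail=0; on 'c' 0 → fail=0;  out ∅∪∅=∅
  n2('ac'): parent n1 fail=0; on 'c' 0 → fail=5;  out ∅∪∅=∅
  n6('cb'): parent n5 fail=0; on 'b' 0 → fail=0;  out ∅∪∅=∅
  n3('acb'): parent n2 fail=5; on 'b' 5 → fail=6;  out ∅∪∅=∅
  n7('cba'): parent n6 fail=0; on 'a' 0 → fail=1;  out ∅∪∅=∅
  n4('acba'): parent n3 fail=6; on 'a' 6 → fail=7;  out {0}∪∅={0}
  n8('cbac'): parent n7 fail=1; on 'c' 1 → fail=2;  out ∅∪∅=∅
  n9('cbacc'): parent n8 fail=2; on 'c' 2→5→0 → fail=5;  out {1}∪∅={1}

Text stream:
i=0 'b': node 0→0
i=1 'c': node 0→5
i=2 'b': node 5→6
i=3 'a': node 6→7
i=4 'c': node 7→8
i=5 'c': node 8→9  → match P1@[1:5]
i=6 'b': node 9→6 ·f
i=7 'c': node 6→5 ·f
i=8 'a': node 5→1 ·f
i=9 'a': node 1→1 ·f
i=10 'c': node 1→2
i=11 'b': node 2→3
i=12 'a': node 3→4  → match P0@[9:12]
i=13 'a': node 4→1 ·f
i=14 'c': node 1→2
i=15 'c': node 2→5 ·f
i=16 'a': node 5→1 ·f
i=17 'c': node 1→2
i=18 'c': node 2→5 ·f
i=19 'b': node 5→6
i=20 'a': node 6→7
i=21 'c': node 7→8
i=22 'c': node 8→9  → match P1@[18:22]
i=23 'a': node 9→1 ·f
i=24 'c': node 1→2
i=25 'b': node 2→3
i=26 'a': node 3→4  → match P0@[23:26]
i=27 'c': node 4→8 ·f
i=28 'c': node 8→9  → match P1@[24:28]
i=29 'a': node 9→1 ·f
i=30 'a': node 1→1 ·f
i=31 'a': node 1→1 ·f
i=32 'c': node 1→2
i=33 'c': node 2→5 ·f
i=34 'b': node 5→6
i=35 'a': node 6→7
i=36 'c': node 7→8
i=37 'c': node 8→9  → match P1@[33:37]
i=38 'c': node 9→5 ·f
i=39 'c': node 5→5 ·f
i=40 'a': node 5→1 ·f
i=41 'c': node 1→2
i=42 'c': node 2→5 ·f
i=43 'a': node 5→1 ·f
i=44 'c': node 1→2

Result: [[5,1],[12,0],[22,1],[26,0],[28,1],[37,1]]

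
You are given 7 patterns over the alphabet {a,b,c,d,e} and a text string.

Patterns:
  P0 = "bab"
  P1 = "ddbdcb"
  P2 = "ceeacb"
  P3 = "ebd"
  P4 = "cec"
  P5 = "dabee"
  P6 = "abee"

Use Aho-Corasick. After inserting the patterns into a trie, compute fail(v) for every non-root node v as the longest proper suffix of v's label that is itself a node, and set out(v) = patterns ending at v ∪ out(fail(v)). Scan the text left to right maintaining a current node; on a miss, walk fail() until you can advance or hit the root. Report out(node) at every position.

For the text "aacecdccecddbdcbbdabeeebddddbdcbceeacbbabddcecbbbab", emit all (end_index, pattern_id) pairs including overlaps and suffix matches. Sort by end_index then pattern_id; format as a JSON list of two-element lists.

Construct AC machine:
Trie (insert patterns):
  0='ε' goto a→24 b→1 c→10 d→4 e→16
  1='b' goto a→2
  2='ba' goto b→3
  3='bab' goto ·  ←P0
  4='d' goto a→20 d→5
  5='dd' goto b→6
  6='ddb' goto d→7
  7='ddbd' goto c→8
  8='ddbdc' goto b→9
  9='ddbdcb' goto ·  ←P1
  10='c' goto e→11
  11='ce' goto c→19 e→12
  12='cee' goto a→13
  13='ceea' goto c→14
  14='ceeac' goto b→15
  15='ceeacb' goto ·  ←P2
  16='e' goto b→17
  17='eb' goto d→18
  18='ebd' goto ·  ←P3
  19='cec' goto ·  ←P4
  20='da' goto b→21
  21='dab' goto e→22
  22='dabe' goto e→23
  23='dabee' goto ·  ←P5
  24='a' goto b→25
  25='ab' goto e→26
  26='abe' goto e→27
  27='abee' goto ·  ←P6

BFS fail/out derivation:
  n1('b'): parent n0 fail=0; on 'b' 0 → fail=0;  out ∅∪∅=∅
  n4('d'): parent n0 fail=0; on 'd' 0 → fail=0;  out ∅∪∅=∅
  n10('c'): parent n0 fail=0; on 'c' 0 → fail=0;  out ∅∪∅=∅
  n16('e'): parent n0 fail=0; on 'e' 0 → fail=0;  out ∅∪∅=∅
  n24('a'): parent n0 fail=0; on 'a' 0 → fail=0;  out ∅∪∅=∅
  n2('ba'): parent n1 fail=0; on 'a' 0 → fail=24;  out ∅∪∅=∅
  n5('dd'): parent n4 fail=0; on 'd' 0 → fail=4;  out ∅∪∅=∅
  n11('ce'): parent n10 fail=0; on 'e' 0 → fail=16;  out ∅∪∅=∅
  n17('eb'): parent n16 fail=0; on 'b' 0 → fail=1;  out ∅∪∅=∅
  n20('da'): parent n4 fail=0; on 'a' 0 → fail=24;  out ∅∪∅=∅
  n25('ab'): parent n24 fail=0; on 'b' 0 → fail=1;  out ∅∪∅=∅
  n3('bab'): parent n2 fail=24; on 'b' 24 → fail=25;  out {0}∪∅={0}
  n6('ddb'): parent n5 fail=4; on 'b' 4→0 → fail=1;  out ∅∪∅=∅
  n12('cee'): parent n11 fail=16; on 'e' 16→0 → fail=16;  out ∅∪∅=∅
  n18('ebd'): parent n17 fail=1; on 'd' 1→0 → fail=4;  out {3}∪∅={3}
  n19('cec'): parent n11 fail=16; on 'c' 16→0 → fail=10;  out {4}∪∅={4}
  n21('dab'): parent n20 fail=24; on 'b' 24 → fail=25;  out ∅∪∅=∅
  n26('abe'): parent n25 fail=1; on 'e' 1→0 → fail=16;  out ∅∪∅=∅
  n7('ddbd'): parent n6 fail=1; on 'd' 1→0 → fail=4;  out ∅∪∅=∅
  n13('ceea'): parent n12 fail=16; on 'a' 16→0 → fail=24;  out ∅∪∅=∅
  n22('dabe'): parent n21 fail=25; on 'e' 25 → fail=26;  out ∅∪∅=∅
  n27('abee'): parent n26 fail=16; on 'e' 16→0 → fail=16;  out {6}∪∅={6}
  n8('ddbdc'): parent n7 fail=4; on 'c' 4→0 → fail=10;  out ∅∪∅=∅
  n14('ceeac'): parent n13 fail=24; on 'c' 24→0 → fail=10;  out ∅∪∅=∅
  n23('dabee'): parent n22 fail=26; on 'e' 26 → fail=27;  out {5}∪{6}={5,6}
  n9('ddbdcb'): parent n8 fail=10; on 'b' 10→0 → fail=1;  out {1}∪∅={1}
  n15('ceeacb'): parent n14 fail=10; on 'b' 10→0 → fail=1;  out {2}∪∅={2}

Text stream:
pos 0 'a': at 24
pos 1 'a': at 24 (fail-walked)
pos 2 'c': at 10 (fail-walked)
pos 3 'e': at 11
pos 4 'c': at 19  → match P4@[2:4]
pos 5 'd': at 4 (fail-walked)
pos 6 'c': at 10 (fail-walked)
pos 7 'c': at 10 (fail-walked)
pos 8 'e': at 11
pos 9 'c': at 19  → match P4@[7:9]
pos 10 'd': at 4 (fail-walked)
pos 11 'd': at 5
pos 12 'b': at 6
pos 13 'd': at 7
pos 14 'c': at 8
pos 15 'b': at 9  → match P1@[10:15]
pos 16 'b': at 1 (fail-walked)
pos 17 'd': at 4 (fail-walked)
pos 18 'a': at 20
pos 19 'b': at 21
pos 20 'e': at 22
pos 21 'e': at 23  → match P5@[17:21],P6@[18:21]
pos 22 'e': at 16 (fail-walked)
pos 23 'b': at 17
pos 24 'd': at 18  → match P3@[22:24]
pos 25 'd': at 5 (fail-walked)
pos 26 'd': at 5 (fail-walked)
pos 27 'd': at 5 (fail-walked)
pos 28 'b': at 6
pos 29 'd': at 7
pos 30 'c': at 8
pos 31 'b': at 9  → match P1@[26:31]
pos 32 'c': at 10 (fail-walked)
pos 33 'e': at 11
pos 34 'e': at 12
pos 35 'a': at 13
pos 36 'c': at 14
pos 37 'b': at 15  → match P2@[32:37]
pos 38 'b': at 1 (fail-walked)
pos 39 'a': at 2
pos 40 'b': at 3  → match P0@[38:40]
pos 41 'd': at 4 (fail-walked)
pos 42 'd': at 5
pos 43 'c': at 10 (fail-walked)
pos 44 'e': at 11
pos 45 'c': at 19  → match P4@[43:45]
pos 46 'b': at 1 (fail-walked)
pos 47 'b': at 1 (fail-walked)
pos 48 'b': at 1 (fail-walked)
pos 49 'a': at 2
pos 50 'b': at 3  → match P0@[48:50]

Result: [[4,4],[9,4],[15,1],[21,5],[21,6],[24,3],[31,1],[37,2],[40,0],[45,4],[50,0]]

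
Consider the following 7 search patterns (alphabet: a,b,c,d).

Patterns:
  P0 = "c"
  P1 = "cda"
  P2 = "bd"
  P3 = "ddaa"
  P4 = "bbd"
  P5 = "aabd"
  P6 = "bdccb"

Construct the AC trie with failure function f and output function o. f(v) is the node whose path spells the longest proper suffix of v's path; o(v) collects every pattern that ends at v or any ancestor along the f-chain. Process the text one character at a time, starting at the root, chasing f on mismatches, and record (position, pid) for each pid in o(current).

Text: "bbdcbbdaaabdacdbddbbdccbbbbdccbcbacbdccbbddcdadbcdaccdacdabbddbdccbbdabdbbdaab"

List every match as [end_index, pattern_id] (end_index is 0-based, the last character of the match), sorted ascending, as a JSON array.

Build:
Trie (insert patterns):
  n0 'ε': a→12 b→4 c→1 d→6
  n1 'c': d→2  [P0 ends]
  n2 'cd': a→3
  n3 'cda': ·  [P1 ends]
  n4 'b': b→10 d→5
  n5 'bd': c→16  [P2 ends]
  n6 'd': d→7
  n7 'dd': a→8
  n8 'dda': a→9
  n9 'ddaa': ·  [P3 ends]
  n10 'bb': d→11
  n11 'bbd': ·  [P4 ends]
  n12 'a': a→13
  n13 'aa': b→14
  n14 'aab': d→15
  n15 'aabd': ·  [P5 ends]
  n16 'bdc': c→17
  n17 'bdcc': b→18
  n18 'bdccb': ·  [P6 ends]

BFS fail/out derivation:
  n1('c'): parent n0 fail=0; on 'c' 0 → fail=0;  out {0}∪∅={0}
  n4('b'): parent n0 fail=0; on 'b' 0 → fail=0;  out ∅∪∅=∅
  n6('d'): parent n0 fail=0; on 'd' 0 → fail=0;  out ∅∪∅=∅
  n12('a'): parent n0 fail=0; on 'a' 0 → fail=0;  out ∅∪∅=∅
  n2('cd'): parent n1 fail=0; on 'd' 0 → fail=6;  out ∅∪∅=∅
  n5('bd'): parent n4 fail=0; on 'd' 0 → fail=6;  out {2}∪∅={2}
  n7('dd'): parent n6 fail=0; on 'd' 0 → fail=6;  out ∅∪∅=∅
  n10('bb'): parent n4 fail=0; on 'b' 0 → fail=4;  out ∅∪∅=∅
  n13('aa'): parent n12 fail=0; on 'a' 0 → fail=12;  out ∅∪∅=∅
  n3('cda'): parent n2 fail=6; on 'a' 6→0 → fail=12;  out {1}∪∅={1}
  n8('dda'): parent n7 fail=6; on 'a' 6→0 → fail=12;  out ∅∪∅=∅
  n11('bbd'): parent n10 fail=4; on 'd' 4 → fail=5;  out {4}∪{2}={2,4}
  n14('aab'): parent n13 fail=12; on 'b' 12→0 → fail=4;  out ∅∪∅=∅
  n16('bdc'): parent n5 fail=6; on 'c' 6→0 → fail=1;  out ∅∪{0}={0}
  n9('ddaa'): parent n8 fail=12; on 'a' 12 → fail=13;  out {3}∪∅={3}
  n15('aabd'): parent n14 fail=4; on 'd' 4 → fail=5;  out {5}∪{2}={2,5}
  n17('bdcc'): parent n16 fail=1; on 'c' 1→0 → fail=1;  out ∅∪{0}={0}
  n18('bdccb'): parent n17 fail=1; on 'b' 1→0 → fail=4;  out {6}∪∅={6}

Scan:
i=0 'b': node 0→4
i=1 'b': node 4→10
i=2 'd': node 10→11  → match P2@[1:2],P4@[0:2]
i=3 'c': node 11→16 (fail-walked)  → match P0@[3:3]
i=4 'b': node 16→4 (fail-walked)
i=5 'b': node 4→10
i=6 'd': node 10→11  → match P2@[5:6],P4@[4:6]
i=7 'a': node 11→12 (fail-walked)
i=8 'a': node 12→13
i=9 'a': node 13→13 (fail-walked)
i=10 'b': node 13→14
i=11 'd': node 14→15  → match P2@[10:11],P5@[8:11]
i=12 'a': node 15→12 (fail-walked)
i=13 'c': node 12→1 (fail-walked)  → match P0@[13:13]
i=14 'd': node 1→2
i=15 'b': node 2→4 (fail-walked)
i=16 'd': node 4→5  → match P2@[15:16]
i=17 'd': node 5→7 (fail-walked)
i=18 'b': node 7→4 (fail-walked)
i=19 'b': node 4→10
i=20 'd': node 10→11  → match P2@[19:20],P4@[18:20]
i=21 'c': node 11→16 (fail-walked)  → match P0@[21:21]
i=22 'c': node 16→17  → match P0@[22:22]
i=23 'b': node 17→18  → match P6@[19:23]
i=24 'b': node 18→10 (fail-walked)
i=25 'b': node 10→10 (fail-walked)
i=26 'b': node 10→10 (fail-walked)
i=27 'd': node 10→11  → match P2@[26:27],P4@[25:27]
i=28 'c': node 11→16 (fail-walked)  → match P0@[28:28]
i=29 'c': node 16→17  → match P0@[29:29]
i=30 'b': node 17→18  → match P6@[26:30]
i=31 'c': node 18→1 (fail-walked)  → match P0@[31:31]
i=32 'b': node 1→4 (fail-walked)
i=33 'a': node 4→12 (fail-walked)
i=34 'c': node 12→1 (fail-walked)  → match P0@[34:34]
i=35 'b': node 1→4 (fail-walked)
i=36 'd': node 4→5  → match P2@[35:36]
i=37 'c': node 5→16  → match P0@[37:37]
i=38 'c': node 16→17  → match P0@[38:38]
i=39 'b': node 17→18  → match P6@[35:39]
i=40 'b': node 18→10 (fail-walked)
i=41 'd': node 10→11  → match P2@[40:41],P4@[39:41]
i=42 'd': node 11→7 (fail-walked)
i=43 'c': node 7→1 (fail-walked)  → match P0@[43:43]
i=44 'd': node 1→2
i=45 'a': node 2→3  → match P1@[43:45]
i=46 'd': node 3→6 (fail-walked)
i=47 'b': node 6→4 (fail-walked)
i=48 'c': node 4→1 (fail-walked)  → match P0@[48:48]
i=49 'd': node 1→2
i=50 'a': node 2→3  → match P1@[48:50]
i=51 'c': node 3→1 (fail-walked)  → match P0@[51:51]
i=52 'c': node 1→1 (fail-walked)  → match P0@[52:52]
i=53 'd': node 1→2
i=54 'a': node 2→3  → match P1@[52:54]
i=55 'c': node 3→1 (fail-walked)  → match P0@[55:55]
i=56 'd': node 1→2
i=57 'a': node 2→3  → match P1@[55:57]
i=58 'b': node 3→4 (fail-walked)
i=59 'b': node 4→10
i=60 'd': node 10→11  → match P2@[59:60],P4@[58:60]
i=61 'd': node 11→7 (fail-walked)
i=62 'b': node 7→4 (fail-walked)
i=63 'd': node 4→5  → match P2@[62:63]
i=64 'c': node 5→16  → match P0@[64:64]
i=65 'c': node 16→17  → match P0@[65:65]
i=66 'b': node 17→18  → match P6@[62:66]
i=67 'b': node 18→10 (fail-walked)
i=68 'd': node 10→11  → match P2@[67:68],P4@[66:68]
i=69 'a': node 11→12 (fail-walked)
i=70 'b': node 12→4 (fail-walked)
i=71 'd': node 4→5  → match P2@[70:71]
i=72 'b': node 5→4 (fail-walked)
i=73 'b': node 4→10
i=74 'd': node 10→11  → match P2@[73:74],P4@[72:74]
i=75 'a': node 11→12 (fail-walked)
i=76 'a': node 12→13
i=77 'b': node 13→14

Result: [[2,2],[2,4],[3,0],[6,2],[6,4],[11,2],[11,5],[13,0],[16,2],[20,2],[20,4],[21,0],[22,0],[23,6],[27,2],[27,4],[28,0],[29,0],[30,6],[31,0],[34,0],[36,2],[37,0],[38,0],[39,6],[41,2],[41,4],[43,0],[45,1],[48,0],[50,1],[51,0],[52,0],[54,1],[55,0],[57,1],[60,2],[60,4],[63,2],[64,0],[65,0],[66,6],[68,2],[68,4],[71,2],[74,2],[74,4]]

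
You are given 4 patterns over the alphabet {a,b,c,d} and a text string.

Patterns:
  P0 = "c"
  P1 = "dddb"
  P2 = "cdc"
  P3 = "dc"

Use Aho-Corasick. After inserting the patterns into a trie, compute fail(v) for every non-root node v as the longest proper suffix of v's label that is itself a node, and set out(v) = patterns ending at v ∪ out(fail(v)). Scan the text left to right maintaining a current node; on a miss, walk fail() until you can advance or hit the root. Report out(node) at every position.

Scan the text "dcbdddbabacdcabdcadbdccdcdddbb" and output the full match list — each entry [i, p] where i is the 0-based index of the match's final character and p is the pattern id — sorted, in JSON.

Construct AC machine:
Trie (insert patterns):
  0='ε' goto c→1 d→2
  1='c' goto d→6  ←P0
  2='d' goto c→8 d→3
  3='dd' goto d→4
  4='ddd' goto b→5
  5='dddb' goto ·  ←P1
  6='cd' goto c→7
  7='cdc' goto ·  ←P2
  8='dc' goto ·  ←P3

Failure links (BFS by depth):
  n1('c'): parent n0 fail=0; on 'c' 0 → fail=0;  out {0}∪∅={0}
  n2('d'): parent n0 fail=0; on 'd' 0 → fail=0;  out ∅∪∅=∅
  n3('dd'): parent n2 fail=0; on 'd' 0 → fail=2;  out ∅∪∅=∅
  n6('cd'): parent n1 fail=0; on 'd' 0 → fail=2;  out ∅∪∅=∅
  n8('dc'): parent n2 fail=0; on 'c' 0 → fail=1;  out {3}∪{0}={0,3}
  n4('ddd'): parent n3 fail=2; on 'd' 2 → fail=3;  out ∅∪∅=∅
  n7('cdc'): parent n6 fail=2; on 'c' 2 → fail=8;  out {2}∪{0,3}={0,2,3}
  n5('dddb'): parent n4 fail=3; on 'b' 3→2→0 → fail=0;  out {1}∪∅={1}

Text stream:
pos 0 'd': at 2
pos 1 'c': at 8  emit P0@[1:1],P3@[0:1]
pos 2 'b': at 0 ·f
pos 3 'd': at 2
pos 4 'd': at 3
pos 5 'd': at 4
pos 6 'b': at 5  emit P1@[3:6]
pos 7 'a': at 0 ·f
pos 8 'b': at 0
pos 9 'a': at 0
pos 10 'c': at 1  emit P0@[10:10]
pos 11 'd': at 6
pos 12 'c': at 7  emit P0@[12:12],P2@[10:12],P3@[11:12]
pos 13 'a': at 0 ·f
pos 14 'b': at 0
pos 15 'd': at 2
pos 16 'c': at 8  emit P0@[16:16],P3@[15:16]
pos 17 'a': at 0 ·f
pos 18 'd': at 2
pos 19 'b': at 0 ·f
pos 20 'd': at 2
pos 21 'c': at 8  emit P0@[21:21],P3@[20:21]
pos 22 'c': at 1 ·f  emit P0@[22:22]
pos 23 'd': at 6
pos 24 'c': at 7  emit P0@[24:24],P2@[22:24],P3@[23:24]
pos 25 'd': at 6 ·f
pos 26 'd': at 3 ·f
pos 27 'd': at 4
pos 28 'b': at 5  emit P1@[25:28]
pos 29 'b': at 0 ·f

Result: [[1,0],[1,3],[6,1],[10,0],[12,0],[12,2],[12,3],[16,0],[16,3],[21,0],[21,3],[22,0],[24,0],[24,2],[24,3],[28,1]]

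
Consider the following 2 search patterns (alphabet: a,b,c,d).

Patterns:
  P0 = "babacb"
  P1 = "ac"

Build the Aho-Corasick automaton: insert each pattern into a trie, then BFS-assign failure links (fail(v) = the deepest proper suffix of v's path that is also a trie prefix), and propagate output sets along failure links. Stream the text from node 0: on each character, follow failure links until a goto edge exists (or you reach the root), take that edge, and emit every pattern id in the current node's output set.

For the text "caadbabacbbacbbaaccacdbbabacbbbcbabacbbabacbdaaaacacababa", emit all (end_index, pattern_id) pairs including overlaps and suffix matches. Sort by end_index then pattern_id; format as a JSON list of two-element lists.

Build automaton:
Trie (insert patterns):
  n0 'ε': a→7 b→1
  n1 'b': a→2
  n2 'ba': b→3
  n3 'bab': a→4
  n4 'baba': c→5
  n5 'babac': b→6
  n6 'babacb': ·  ←P0
  n7 'a': c→8
  n8 'ac': ·  ←P1

Failure links (BFS by depth):
  n1('b'): parent n0 fail=0; on 'b' 0 → fail=0;  out ∅∪∅=∅
  n7('a'): parent n0 fail=0; on 'a' 0 → fail=0;  out ∅∪∅=∅
  n2('ba'): parent n1 fail=0; on 'a' 0 → fail=7;  out ∅∪∅=∅
  n8('ac'): parent n7 fail=0; on 'c' 0 → fail=0;  out {1}∪∅={1}
  n3('bab'): parent n2 fail=7; on 'b' 7→0 → fail=1;  out ∅∪∅=∅
  n4('baba'): parent n3 fail=1; on 'a' 1 → fail=2;  out ∅∪∅=∅
  n5('babac'): parent n4 fail=2; on 'c' 2→7 → fail=8;  out ∅∪{1}={1}
  n6('babacb'): parent n5 fail=8; on 'b' 8→0 → fail=1;  out {0}∪∅={0}

Text stream:
pos 0 'c': at 0
pos 1 'a': at 7
pos 2 'a': at 7 (fail-walked)
pos 3 'd': at 0 (fail-walked)
pos 4 'b': at 1
pos 5 'a': at 2
pos 6 'b': at 3
pos 7 'a': at 4
pos 8 'c': at 5  emit P1@[7:8]
pos 9 'b': at 6  emit P0@[4:9]
pos 10 'b': at 1 (fail-walked)
pos 11 'a': at 2
pos 12 'c': at 8 (fail-walked)  emit P1@[11:12]
pos 13 'b': at 1 (fail-walked)
pos 14 'b': at 1 (fail-walked)
pos 15 'a': at 2
pos 16 'a': at 7 (fail-walked)
pos 17 'c': at 8  emit P1@[16:17]
pos 18 'c': at 0 (fail-walked)
pos 19 'a': at 7
pos 20 'c': at 8  emit P1@[19:20]
pos 21 'd': at 0 (fail-walked)
pos 22 'b': at 1
pos 23 'b': at 1 (fail-walked)
pos 24 'a': at 2
pos 25 'b': at 3
pos 26 'a': at 4
pos 27 'c': at 5  emit P1@[26:27]
pos 28 'b': at 6  emit P0@[23:28]
pos 29 'b': at 1 (fail-walked)
pos 30 'b': at 1 (fail-walked)
pos 31 'c': at 0 (fail-walked)
pos 32 'b': at 1
pos 33 'a': at 2
pos 34 'b': at 3
pos 35 'a': at 4
pos 36 'c': at 5  emit P1@[35:36]
pos 37 'b': at 6  emit P0@[32:37]
pos 38 'b': at 1 (fail-walked)
pos 39 'a': at 2
pos 40 'b': at 3
pos 41 'a': at 4
pos 42 'c': at 5  emit P1@[41:42]
pos 43 'b': at 6  emit P0@[38:43]
pos 44 'd': at 0 (fail-walked)
pos 45 'a': at 7
pos 46 'a': at 7 (fail-walked)
pos 47 'a': at 7 (fail-walked)
pos 48 'a': at 7 (fail-walked)
pos 49 'c': at 8  emit P1@[48:49]
pos 50 'a': at 7 (fail-walked)
pos 51 'c': at 8  emit P1@[50:51]
pos 52 'a': at 7 (fail-walked)
pos 53 'b': at 1 (fail-walked)
pos 54 'a': at 2
pos 55 'b': at 3
pos 56 'a': at 4

Result: [[8,1],[9,0],[12,1],[17,1],[20,1],[27,1],[28,0],[36,1],[37,0],[42,1],[43,0],[49,1],[51,1]]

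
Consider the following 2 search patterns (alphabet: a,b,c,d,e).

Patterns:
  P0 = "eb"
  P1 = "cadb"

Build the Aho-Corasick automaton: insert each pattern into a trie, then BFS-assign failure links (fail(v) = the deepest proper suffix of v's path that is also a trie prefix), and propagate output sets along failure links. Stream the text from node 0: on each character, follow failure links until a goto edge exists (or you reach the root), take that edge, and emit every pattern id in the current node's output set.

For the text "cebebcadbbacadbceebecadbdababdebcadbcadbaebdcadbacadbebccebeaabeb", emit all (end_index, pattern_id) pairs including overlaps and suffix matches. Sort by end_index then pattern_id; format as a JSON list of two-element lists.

Build:
Trie (insert patterns):
  0='ε' goto c→3 e→1
  1='e' goto b→2
  2='eb' goto ·  ←P0
  3='c' goto a→4
  4='ca' goto d→5
  5='cad' goto b→6
  6='cadb' goto ·  ←P1

Failure links (BFS by depth):
  fail(1) 'e': from fail(0)=0 chase 'e': 0 ⇒ 0;  out=∅∪out(0)=∅
  fail(3) 'c': from fail(0)=0 chase 'c': 0 ⇒ 0;  out=∅∪out(0)=∅
  fail(2) 'eb': from fail(1)=0 chase 'b': 0 ⇒ 0;  out={0}∪out(0)={0}
  fail(4) 'ca': from fail(3)=0 chase 'a': 0 ⇒ 0;  out=∅∪out(0)=∅
  fail(5) 'cad': from fail(4)=0 chase 'd': 0 ⇒ 0;  out=∅∪out(0)=∅
  fail(6) 'cadb': from fail(5)=0 chase 'b': 0 ⇒ 0;  out={1}∪out(0)={1}

Run:
[0] read 'c'  n0⇒n3
[1] read 'e'  n3⇒n1 (fail-walked)
[2] read 'b'  n1⇒n2  → match P0@[1:2]
[3] read 'e'  n2⇒n1 (fail-walked)
[4] read 'b'  n1⇒n2  → match P0@[3:4]
[5] read 'c'  n2⇒n3 (fail-walked)
[6] read 'a'  n3⇒n4
[7] read 'd'  n4⇒n5
[8] read 'b'  n5⇒n6  → match P1@[5:8]
[9] read 'b'  n6⇒n0 (fail-walked)
[10] read 'a'  n0⇒n0
[11] read 'c'  n0⇒n3
[12] read 'a'  n3⇒n4
[13] read 'd'  n4⇒n5
[14] read 'b'  n5⇒n6  → match P1@[11:14]
[15] read 'c'  n6⇒n3 (fail-walked)
[16] read 'e'  n3⇒n1 (fail-walked)
[17] read 'e'  n1⇒n1 (fail-walked)
[18] read 'b'  n1⇒n2  → match P0@[17:18]
[19] read 'e'  n2⇒n1 (fail-walked)
[20] read 'c'  n1⇒n3 (fail-walked)
[21] read 'a'  n3⇒n4
[22] read 'd'  n4⇒n5
[23] read 'b'  n5⇒n6  → match P1@[20:23]
[24] read 'd'  n6⇒n0 (fail-walked)
[25] read 'a'  n0⇒n0
[26] read 'b'  n0⇒n0
[27] read 'a'  n0⇒n0
[28] read 'b'  n0⇒n0
[29] read 'd'  n0⇒n0
[30] read 'e'  n0⇒n1
[31] read 'b'  n1⇒n2  → match P0@[30:31]
[32] read 'c'  n2⇒n3 (fail-walked)
[33] read 'a'  n3⇒n4
[34] read 'd'  n4⇒n5
[35] read 'b'  n5⇒n6  → match P1@[32:35]
[36] read 'c'  n6⇒n3 (fail-walked)
[37] read 'a'  n3⇒n4
[38] read 'd'  n4⇒n5
[39] read 'b'  n5⇒n6  → match P1@[36:39]
[40] read 'a'  n6⇒n0 (fail-walked)
[41] read 'e'  n0⇒n1
[42] read 'b'  n1⇒n2  → match P0@[41:42]
[43] read 'd'  n2⇒n0 (fail-walked)
[44] read 'c'  n0⇒n3
[45] read 'a'  n3⇒n4
[46] read 'd'  n4⇒n5
[47] read 'b'  n5⇒n6  → match P1@[44:47]
[48] read 'a'  n6⇒n0 (fail-walked)
[49] read 'c'  n0⇒n3
[50] read 'a'  n3⇒n4
[51] read 'd'  n4⇒n5
[52] read 'b'  n5⇒n6  → match P1@[49:52]
[53] read 'e'  n6⇒n1 (fail-walked)
[54] read 'b'  n1⇒n2  → match P0@[53:54]
[55] read 'c'  n2⇒n3 (fail-walked)
[56] read 'c'  n3⇒n3 (fail-walked)
[57] read 'e'  n3⇒n1 (fail-walked)
[58] read 'b'  n1⇒n2  → match P0@[57:58]
[59] read 'e'  n2⇒n1 (fail-walked)
[60] read 'a'  n1⇒n0 (fail-walked)
[61] read 'a'  n0⇒n0
[62] read 'b'  n0⇒n0
[63] read 'e'  n0⇒n1
[64] read 'b'  n1⇒n2  → match P0@[63:64]

Result: [[2,0],[4,0],[8,1],[14,1],[18,0],[23,1],[31,0],[35,1],[39,1],[42,0],[47,1],[52,1],[54,0],[58,0],[64,0]]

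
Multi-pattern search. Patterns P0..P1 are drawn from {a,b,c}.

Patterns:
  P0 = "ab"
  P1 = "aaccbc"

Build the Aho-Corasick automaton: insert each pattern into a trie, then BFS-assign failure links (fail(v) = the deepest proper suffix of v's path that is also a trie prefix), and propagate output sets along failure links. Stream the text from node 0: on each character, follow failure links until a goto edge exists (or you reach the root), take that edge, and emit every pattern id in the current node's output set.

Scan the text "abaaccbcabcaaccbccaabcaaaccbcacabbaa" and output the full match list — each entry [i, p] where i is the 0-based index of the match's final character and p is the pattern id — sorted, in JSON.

Build automaton:
Trie nodes:
  n0 'ε': a→1
  n1 'a': a→3 b→2
  n2 'ab': ·  [P0 ends]
  n3 'aa': c→4
  n4 'aac': c→5
  n5 'aacc': b→6
  n6 'aaccb': c→7
  n7 'aaccbc': ·  [P1 ends]

Failure links (BFS by depth):
  fail(1) 'a': from fail(0)=0 chase 'a': 0 ⇒ 0;  out=∅∪out(0)=∅
  fail(2) 'ab': from fail(1)=0 chase 'b': 0 ⇒ 0;  out={0}∪out(0)={0}
  fail(3) 'aa': from fail(1)=0 chase 'a': 0 ⇒ 1;  out=∅∪out(1)=∅
  fail(4) 'aac': from fail(3)=1 chase 'c': 1→0 ⇒ 0;  out=∅∪out(0)=∅
  fail(5) 'aacc': from fail(4)=0 chase 'c': 0 ⇒ 0;  out=∅∪out(0)=∅
  fail(6) 'aaccb': from fail(5)=0 chase 'b': 0 ⇒ 0;  out=∅∪out(0)=∅
  fail(7) 'aaccbc': from fail(6)=0 chase 'c': 0 ⇒ 0;  out={1}∪out(0)={1}

Text stream:
i=0 'a': node 0→1
i=1 'b': node 1→2  → match P0@[0:1]
i=2 'a': node 2→1 ·f
i=3 'a': node 1→3
i=4 'c': node 3→4
i=5 'c': node 4→5
i=6 'b': node 5→6
i=7 'c': node 6→7  → match P1@[2:7]
i=8 'a': node 7→1 ·f
i=9 'b': node 1→2  → match P0@[8:9]
i=10 'c': node 2→0 ·f
i=11 'a': node 0→1
i=12 'a': node 1→3
i=13 'c': node 3→4
i=14 'c': node 4→5
i=15 'b': node 5→6
i=16 'c': node 6→7  → match P1@[11:16]
i=17 'c': node 7→0 ·f
i=18 'a': node 0→1
i=19 'a': node 1→3
i=20 'b': node 3→2 ·f  → match P0@[19:20]
i=21 'c': node 2→0 ·f
i=22 'a': node 0→1
i=23 'a': node 1→3
i=24 'a': node 3→3 ·f
i=25 'c': node 3→4
i=26 'c': node 4→5
i=27 'b': node 5→6
i=28 'c': node 6→7  → match P1@[23:28]
i=29 'a': node 7→1 ·f
i=30 'c': node 1→0 ·f
i=31 'a': node 0→1
i=32 'b': node 1→2  → match P0@[31:32]
i=33 'b': node 2→0 ·f
i=34 'a': node 0→1
i=35 'a': node 1→3

Result: [[1,0],[7,1],[9,0],[16,1],[20,0],[28,1],[32,0]]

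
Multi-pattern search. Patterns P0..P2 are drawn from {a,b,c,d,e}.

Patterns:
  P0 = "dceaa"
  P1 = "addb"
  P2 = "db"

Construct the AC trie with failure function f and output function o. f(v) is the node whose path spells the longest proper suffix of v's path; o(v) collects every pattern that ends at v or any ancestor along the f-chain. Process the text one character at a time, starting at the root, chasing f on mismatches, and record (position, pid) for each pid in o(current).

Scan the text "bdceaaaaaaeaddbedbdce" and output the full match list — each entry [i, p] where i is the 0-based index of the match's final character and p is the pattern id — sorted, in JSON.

Build:
Trie nodes:
  0='ε' goto a→6 d→1
  1='d' goto b→10 c→2
  2='dc' goto e→3
  3='dce' goto a→4
  4='dcea' goto a→5
  5='dceaa' goto ·  ←P0
  6='a' goto d→7
  7='ad' goto d→8
  8='add' goto b→9
  9='addb' goto ·  ←P1
  10='db' goto ·  ←P2

BFS fail/out derivation:
  n1('d'): parent n0 fail=0; on 'd' 0 → fail=0;  out ∅∪∅=∅
  n6('a'): parent n0 fail=0; on 'a' 0 → fail=0;  out ∅∪∅=∅
  n2('dc'): parent n1 fail=0; on 'c' 0 → fail=0;  out ∅∪∅=∅
  n7('ad'): parent n6 fail=0; on 'd' 0 → fail=1;  out ∅∪∅=∅
  n10('db'): parent n1 fail=0; on 'b' 0 → fail=0;  out {2}∪∅={2}
  n3('dce'): parent n2 fail=0; on 'e' 0 → fail=0;  out ∅∪∅=∅
  n8('add'): parent n7 fail=1; on 'd' 1→0 → fail=1;  out ∅∪∅=∅
  n4('dcea'): parent n3 fail=0; on 'a' 0 → fail=6;  out ∅∪∅=∅
  n9('addb'): parent n8 fail=1; on 'b' 1 → fail=10;  out {1}∪{2}={1,2}
  n5('dceaa'): parent n4 fail=6; on 'a' 6→0 → fail=6;  out {0}∪∅={0}

Scan:
i=0 'b': node 0→0
i=1 'd': node 0→1
i=2 'c': node 1→2
i=3 'e': node 2→3
i=4 'a': node 3→4
i=5 'a': node 4→5  → match P0@[1:5]
i=6 'a': node 5→6 (fail-walked)
i=7 'a': node 6→6 (fail-walked)
i=8 'a': node 6→6 (fail-walked)
i=9 'a': node 6→6 (fail-walked)
i=10 'e': node 6→0 (fail-walked)
i=11 'a': node 0→6
i=12 'd': node 6→7
i=13 'd': node 7→8
i=14 'b': node 8→9  → match P1@[11:14],P2@[13:14]
i=15 'e': node 9→0 (fail-walked)
i=16 'd': node 0→1
i=17 'b': node 1→10  → match P2@[16:17]
i=18 'd': node 10→1 (fail-walked)
i=19 'c': node 1→2
i=20 'e': node 2→3

All matches (sorted): [[5,0],[14,1],[14,2],[17,2]]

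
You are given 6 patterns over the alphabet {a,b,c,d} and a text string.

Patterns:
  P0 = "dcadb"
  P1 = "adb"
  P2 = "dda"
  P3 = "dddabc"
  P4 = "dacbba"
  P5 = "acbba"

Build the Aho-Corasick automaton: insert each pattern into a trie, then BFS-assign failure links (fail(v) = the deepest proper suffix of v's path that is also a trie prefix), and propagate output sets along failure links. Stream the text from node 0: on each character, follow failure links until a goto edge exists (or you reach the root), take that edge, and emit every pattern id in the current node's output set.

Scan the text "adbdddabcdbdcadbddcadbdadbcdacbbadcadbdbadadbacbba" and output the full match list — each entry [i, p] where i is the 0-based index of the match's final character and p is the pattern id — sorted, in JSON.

Build automaton:
Trie (insert patterns):
  n0 'ε': a→6 d→1
  n1 'd': a→15 c→2 d→9
  n2 'dc': a→3
  n3 'dca': d→4
  n4 'dcad': b→5
  n5 'dcadb': ·  [P0 ends]
  n6 'a': c→20 d→7
  n7 'ad': b→8
  n8 'adb': ·  [P1 ends]
  n9 'dd': a→10 d→11
  n10 'dda': ·  [P2 ends]
  n11 'ddd': a→12
  n12 'ddda': b→13
  n13 'dddab': c→14
  n14 'dddabc': ·  [P3 ends]
  n15 'da': c→16
  n16 'dac': b→17
  n17 'dacb': b→18
  n18 'dacbb': a→19
  n19 'dacbba': ·  [P4 ends]
  n20 'ac': b→21
  n21 'acb': b→22
  n22 'acbb': a→23
  n23 'acbba': ·  [P5 ends]

BFS fail/out derivation:
  fail(1) 'd': from fail(0)=0 chase 'd': 0 ⇒ 0;  out=∅∪out(0)=∅
  fail(6) 'a': from fail(0)=0 chase 'a': 0 ⇒ 0;  out=∅∪out(0)=∅
  fail(2) 'dc': from fail(1)=0 chase 'c': 0 ⇒ 0;  out=∅∪out(0)=∅
  fail(7) 'ad': from fail(6)=0 chase 'd': 0 ⇒ 1;  out=∅∪out(1)=∅
  fail(9) 'dd': from fail(1)=0 chase 'd': 0 ⇒ 1;  out=∅∪out(1)=∅
  fail(15) 'da': from fail(1)=0 chase 'a': 0 ⇒ 6;  out=∅∪out(6)=∅
  fail(20) 'ac': from fail(6)=0 chase 'c': 0 ⇒ 0;  out=∅∪out(0)=∅
  fail(3) 'dca': from fail(2)=0 chase 'a': 0 ⇒ 6;  out=∅∪out(6)=∅
  fail(8) 'adb': from fail(7)=1 chase 'b': 1→0 ⇒ 0;  out={1}∪out(0)={1}
  fail(10) 'dda': from fail(9)=1 chase 'a': 1 ⇒ 15;  out={2}∪out(15)={2}
  fail(11) 'ddd': from fail(9)=1 chase 'd': 1 ⇒ 9;  out=∅∪out(9)=∅
  fail(16) 'dac': from fail(15)=6 chase 'c': 6 ⇒ 20;  out=∅∪out(20)=∅
  fail(21) 'acb': from fail(20)=0 chase 'b': 0 ⇒ 0;  out=∅∪out(0)=∅
  fail(4) 'dcad': from fail(3)=6 chase 'd': 6 ⇒ 7;  out=∅∪out(7)=∅
  fail(12) 'ddda': from fail(11)=9 chase 'a': 9 ⇒ 10;  out=∅∪out(10)={2}
  fail(17) 'dacb': from fail(16)=20 chase 'b': 20 ⇒ 21;  out=∅∪out(21)=∅
  fail(22) 'acbb': from fail(21)=0 chase 'b': 0 ⇒ 0;  out=∅∪out(0)=∅
  fail(5) 'dcadb': from fail(4)=7 chase 'b': 7 ⇒ 8;  out={0}∪out(8)={0,1}
  fail(13) 'dddab': from fail(12)=10 chase 'b': 10→15→6→0 ⇒ 0;  out=∅∪out(0)=∅
  fail(18) 'dacbb': from fail(17)=21 chase 'b': 21 ⇒ 22;  out=∅∪out(22)=∅
  fail(23) 'acbba': from fail(22)=0 chase 'a': 0 ⇒ 6;  out={5}∪out(6)={5}
  fail(14) 'dddabc': from fail(13)=0 chase 'c': 0 ⇒ 0;  out={3}∪out(0)={3}
  fail(19) 'dacbba': from fail(18)=22 chase 'a': 22 ⇒ 23;  out={4}∪out(23)={4,5}

Run:
[0] read 'a'  n0⇒n6
[1] read 'd'  n6⇒n7
[2] read 'b'  n7⇒n8  → match P1@[0:2]
[3] read 'd'  n8⇒n1 ·f
[4] read 'd'  n1⇒n9
[5] read 'd'  n9⇒n11
[6] read 'a'  n11⇒n12  → match P2@[4:6]
[7] read 'b'  n12⇒n13
[8] read 'c'  n13⇒n14  → match P3@[3:8]
[9] read 'd'  n14⇒n1 ·f
[10] read 'b'  n1⇒n0 ·f
[11] read 'd'  n0⇒n1
[12] read 'c'  n1⇒n2
[13] read 'a'  n2⇒n3
[14] read 'd'  n3⇒n4
[15] read 'b'  n4⇒n5  → match P0@[11:15],P1@[13:15]
[16] read 'd'  n5⇒n1 ·f
[17] read 'd'  n1⇒n9
[18] read 'c'  n9⇒n2 ·f
[19] read 'a'  n2⇒n3
[20] read 'd'  n3⇒n4
[21] read 'b'  n4⇒n5  → match P0@[17:21],P1@[19:21]
[22] read 'd'  n5⇒n1 ·f
[23] read 'a'  n1⇒n15
[24] read 'd'  n15⇒n7 ·f
[25] read 'b'  n7⇒n8  → match P1@[23:25]
[26] read 'c'  n8⇒n0 ·f
[27] read 'd'  n0⇒n1
[28] read 'a'  n1⇒n15
[29] read 'c'  n15⇒n16
[30] read 'b'  n16⇒n17
[31] read 'b'  n17⇒n18
[32] read 'a'  n18⇒n19  → match P4@[27:32],P5@[28:32]
[33] read 'd'  n19⇒n7 ·f
[34] read 'c'  n7⇒n2 ·f
[35] read 'a'  n2⇒n3
[36] read 'd'  n3⇒n4
[37] read 'b'  n4⇒n5  → match P0@[33:37],P1@[35:37]
[38] read 'd'  n5⇒n1 ·f
[39] read 'b'  n1⇒n0 ·f
[40] read 'a'  n0⇒n6
[41] read 'd'  n6⇒n7
[42] read 'a'  n7⇒n15 ·f
[43] read 'd'  n15⇒n7 ·f
[44] read 'b'  n7⇒n8  → match P1@[42:44]
[45] read 'a'  n8⇒n6 ·f
[46] read 'c'  n6⇒n20
[47] read 'b'  n20⇒n21
[48] read 'b'  n21⇒n22
[49] read 'a'  n22⇒n23  → match P5@[45:49]

Result: [[2,1],[6,2],[8,3],[15,0],[15,1],[21,0],[21,1],[25,1],[32,4],[32,5],[37,0],[37,1],[44,1],[49,5]]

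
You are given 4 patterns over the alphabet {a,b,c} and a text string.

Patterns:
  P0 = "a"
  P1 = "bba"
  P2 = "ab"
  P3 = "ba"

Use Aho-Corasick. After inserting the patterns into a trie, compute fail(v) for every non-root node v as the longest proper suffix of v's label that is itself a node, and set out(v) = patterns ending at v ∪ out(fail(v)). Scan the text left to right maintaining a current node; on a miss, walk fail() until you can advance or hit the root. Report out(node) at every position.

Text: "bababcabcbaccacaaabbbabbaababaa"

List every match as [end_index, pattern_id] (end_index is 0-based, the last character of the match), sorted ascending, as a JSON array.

Build:
Trie (insert patterns):
  0='ε' goto a→1 b→2
  1='a' goto b→5  ←P0
  2='b' goto a→6 b→3
  3='bb' goto a→4
  4='bba' goto ·  ←P1
  5='ab' goto ·  ←P2
  6='ba' goto ·  ←P3

Failure links (BFS by depth):
  fail(1) 'a': from fail(0)=0 chase 'a': 0 ⇒ 0;  out={0}∪out(0)={0}
  fail(2) 'b': from fail(0)=0 chase 'b': 0 ⇒ 0;  out=∅∪out(0)=∅
  fail(3) 'bb': from fail(2)=0 chase 'b': 0 ⇒ 2;  out=∅∪out(2)=∅
  fail(5) 'ab': from fail(1)=0 chase 'b': 0 ⇒ 2;  out={2}∪out(2)={2}
  fail(6) 'ba': from fail(2)=0 chase 'a': 0 ⇒ 1;  out={3}∪out(1)={0,3}
  fail(4) 'bba': from fail(3)=2 chase 'a': 2 ⇒ 6;  out={1}∪out(6)={0,1,3}

Run:
i=0 'b': node 0→2
i=1 'a': node 2→6  emit P0@[1:1],P3@[0:1]
i=2 'b': node 6→5 ·f  emit P2@[1:2]
i=3 'a': node 5→6 ·f  emit P0@[3:3],P3@[2:3]
i=4 'b': node 6→5 ·f  emit P2@[3:4]
i=5 'c': node 5→0 ·f
i=6 'a': node 0→1  emit P0@[6:6]
i=7 'b': node 1→5  emit P2@[6:7]
i=8 'c': node 5→0 ·f
i=9 'b': node 0→2
i=10 'a': node 2→6  emit P0@[10:10],P3@[9:10]
i=11 'c': node 6→0 ·f
i=12 'c': node 0→0
i=13 'a': node 0→1  emit P0@[13:13]
i=14 'c': node 1→0 ·f
i=15 'a': node 0→1  emit P0@[15:15]
i=16 'a': node 1→1 ·f  emit P0@[16:16]
i=17 'a': node 1→1 ·f  emit P0@[17:17]
i=18 'b': node 1→5  emit P2@[17:18]
i=19 'b': node 5→3 ·f
i=20 'b': node 3→3 ·f
i=21 'a': node 3→4  emit P0@[21:21],P1@[19:21],P3@[20:21]
i=22 'b': node 4→5 ·f  emit P2@[21:22]
i=23 'b': node 5→3 ·f
i=24 'a': node 3→4  emit P0@[24:24],P1@[22:24],P3@[23:24]
i=25 'a': node 4→1 ·f  emit P0@[25:25]
i=26 'b': node 1→5  emit P2@[25:26]
i=27 'a': node 5→6 ·f  emit P0@[27:27],P3@[26:27]
i=28 'b': node 6→5 ·f  emit P2@[27:28]
i=29 'a': node 5→6 ·f  emit P0@[29:29],P3@[28:29]
i=30 'a': node 6→1 ·f  emit P0@[30:30]

Matches: [[1,0],[1,3],[2,2],[3,0],[3,3],[4,2],[6,0],[7,2],[10,0],[10,3],[13,0],[15,0],[16,0],[17,0],[18,2],[21,0],[21,1],[21,3],[22,2],[24,0],[24,1],[24,3],[25,0],[26,2],[27,0],[27,3],[28,2],[29,0],[29,3],[30,0]]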